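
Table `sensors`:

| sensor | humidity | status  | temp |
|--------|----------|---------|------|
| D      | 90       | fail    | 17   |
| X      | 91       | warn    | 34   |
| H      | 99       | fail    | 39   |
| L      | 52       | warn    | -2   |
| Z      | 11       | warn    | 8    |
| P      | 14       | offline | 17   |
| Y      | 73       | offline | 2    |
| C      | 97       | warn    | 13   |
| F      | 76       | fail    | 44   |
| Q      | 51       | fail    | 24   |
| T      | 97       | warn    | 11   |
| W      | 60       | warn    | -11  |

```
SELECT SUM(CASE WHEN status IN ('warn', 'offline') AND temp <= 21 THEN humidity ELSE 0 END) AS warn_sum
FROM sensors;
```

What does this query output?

sensor=D: ✗
sensor=X: ✗
sensor=H: ✗
sensor=L: ✓ → 52
sensor=Z: ✓ → 11
sensor=P: ✓ → 14
sensor=Y: ✓ → 73
sensor=C: ✓ → 97
sensor=F: ✗
sensor=Q: ✗
sensor=T: ✓ → 97
sensor=W: ✓ → 60
warn_sum = 52 + 11 + 14 + 73 + 97 + 97 + 60 = 404

404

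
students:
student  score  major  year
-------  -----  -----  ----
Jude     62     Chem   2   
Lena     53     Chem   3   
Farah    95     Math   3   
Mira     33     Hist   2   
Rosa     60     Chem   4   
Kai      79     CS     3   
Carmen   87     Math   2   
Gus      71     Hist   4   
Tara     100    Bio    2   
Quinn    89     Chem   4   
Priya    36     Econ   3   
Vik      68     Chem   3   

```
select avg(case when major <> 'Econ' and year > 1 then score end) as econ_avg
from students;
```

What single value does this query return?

72.4545454545

student=Jude: ✓ → 62
student=Lena: ✓ → 53
student=Farah: ✓ → 95
student=Mira: ✓ → 33
student=Rosa: ✓ → 60
student=Kai: ✓ → 79
student=Carmen: ✓ → 87
student=Gus: ✓ → 71
student=Tara: ✓ → 100
student=Quinn: ✓ → 89
student=Priya: ✗
student=Vik: ✓ → 68
econ_avg = (62 + 53 + 95 + 33 + 60 + 79 + 87 + 71 + 100 + 89 + 68) / 11 = 72.4545454545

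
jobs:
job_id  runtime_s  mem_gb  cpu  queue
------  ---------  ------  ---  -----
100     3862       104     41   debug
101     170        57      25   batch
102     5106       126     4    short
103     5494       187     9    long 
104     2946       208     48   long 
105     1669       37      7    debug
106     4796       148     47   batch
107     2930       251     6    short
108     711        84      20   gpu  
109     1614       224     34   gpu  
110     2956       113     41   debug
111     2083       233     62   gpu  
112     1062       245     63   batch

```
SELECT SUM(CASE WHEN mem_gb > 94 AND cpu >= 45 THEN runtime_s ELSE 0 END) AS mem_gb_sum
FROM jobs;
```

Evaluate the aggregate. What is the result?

job_id=100: ✗
job_id=101: ✗
job_id=102: ✗
job_id=103: ✗
job_id=104: ✓ → 2946
job_id=105: ✗
job_id=106: ✓ → 4796
job_id=107: ✗
job_id=108: ✗
job_id=109: ✗
job_id=110: ✗
job_id=111: ✓ → 2083
job_id=112: ✓ → 1062
mem_gb_sum = 2946 + 4796 + 2083 + 1062 = 10887

10887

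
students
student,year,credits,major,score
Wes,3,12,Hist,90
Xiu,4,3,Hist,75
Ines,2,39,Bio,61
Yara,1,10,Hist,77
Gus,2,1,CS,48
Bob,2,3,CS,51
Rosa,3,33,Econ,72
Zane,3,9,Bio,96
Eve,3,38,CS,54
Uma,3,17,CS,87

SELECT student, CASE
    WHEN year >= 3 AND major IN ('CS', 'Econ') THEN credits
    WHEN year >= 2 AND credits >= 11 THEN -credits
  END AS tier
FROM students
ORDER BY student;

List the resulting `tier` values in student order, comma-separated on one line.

NULL, 38, NULL, -39, 33, 17, -12, NULL, NULL, NULL

student=Bob: (no match → NULL) → NULL
student=Eve: year >= 3 AND major IN ('CS', 'Econ') → 38
student=Gus: (no match → NULL) → NULL
student=Ines: year >= 2 AND credits >= 11 → -39
student=Rosa: year >= 3 AND major IN ('CS', 'Econ') → 33
student=Uma: year >= 3 AND major IN ('CS', 'Econ') → 17
student=Wes: year >= 2 AND credits >= 11 → -12
student=Xiu: (no match → NULL) → NULL
student=Yara: (no match → NULL) → NULL
student=Zane: (no match → NULL) → NULL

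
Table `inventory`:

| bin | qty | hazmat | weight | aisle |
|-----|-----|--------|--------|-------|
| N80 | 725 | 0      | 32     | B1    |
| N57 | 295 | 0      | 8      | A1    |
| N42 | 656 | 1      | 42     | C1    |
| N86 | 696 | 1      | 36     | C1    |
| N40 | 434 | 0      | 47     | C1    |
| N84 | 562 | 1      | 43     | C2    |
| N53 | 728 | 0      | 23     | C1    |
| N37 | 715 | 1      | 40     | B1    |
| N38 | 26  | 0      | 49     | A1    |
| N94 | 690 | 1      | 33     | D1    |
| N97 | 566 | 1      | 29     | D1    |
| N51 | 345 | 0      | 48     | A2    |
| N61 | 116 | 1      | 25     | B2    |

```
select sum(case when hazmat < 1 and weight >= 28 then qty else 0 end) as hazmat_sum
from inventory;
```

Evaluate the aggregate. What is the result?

1530

bin=N80: ✓ → 725
bin=N57: ✗
bin=N42: ✗
bin=N86: ✗
bin=N40: ✓ → 434
bin=N84: ✗
bin=N53: ✗
bin=N37: ✗
bin=N38: ✓ → 26
bin=N94: ✗
bin=N97: ✗
bin=N51: ✓ → 345
bin=N61: ✗
hazmat_sum = 725 + 434 + 26 + 345 = 1530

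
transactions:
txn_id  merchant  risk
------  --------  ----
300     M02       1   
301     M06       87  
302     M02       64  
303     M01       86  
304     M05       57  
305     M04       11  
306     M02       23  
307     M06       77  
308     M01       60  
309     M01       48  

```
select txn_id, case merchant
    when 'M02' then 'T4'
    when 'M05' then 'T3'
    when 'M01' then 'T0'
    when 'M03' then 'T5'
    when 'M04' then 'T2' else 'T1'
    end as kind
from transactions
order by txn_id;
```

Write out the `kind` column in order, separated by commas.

txn_id=300: merchant='M02' → T4
txn_id=301: ELSE → T1
txn_id=302: merchant='M02' → T4
txn_id=303: merchant='M01' → T0
txn_id=304: merchant='M05' → T3
txn_id=305: merchant='M04' → T2
txn_id=306: merchant='M02' → T4
txn_id=307: ELSE → T1
txn_id=308: merchant='M01' → T0
txn_id=309: merchant='M01' → T0

T4, T1, T4, T0, T3, T2, T4, T1, T0, T0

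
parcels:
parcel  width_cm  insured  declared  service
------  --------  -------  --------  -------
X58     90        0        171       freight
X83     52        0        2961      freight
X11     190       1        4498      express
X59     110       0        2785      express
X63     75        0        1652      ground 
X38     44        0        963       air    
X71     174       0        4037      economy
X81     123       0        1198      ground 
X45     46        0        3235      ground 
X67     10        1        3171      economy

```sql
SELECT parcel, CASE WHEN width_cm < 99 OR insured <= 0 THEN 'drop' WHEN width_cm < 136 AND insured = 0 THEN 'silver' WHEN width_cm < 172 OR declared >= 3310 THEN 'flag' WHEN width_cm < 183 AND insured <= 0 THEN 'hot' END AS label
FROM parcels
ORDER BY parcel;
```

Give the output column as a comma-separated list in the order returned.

flag, drop, drop, drop, drop, drop, drop, drop, drop, drop

parcel=X11: width_cm < 172 OR declared >= 3310 → flag
parcel=X38: width_cm < 99 OR insured <= 0 → drop
parcel=X45: width_cm < 99 OR insured <= 0 → drop
parcel=X58: width_cm < 99 OR insured <= 0 → drop
parcel=X59: width_cm < 99 OR insured <= 0 → drop
parcel=X63: width_cm < 99 OR insured <= 0 → drop
parcel=X67: width_cm < 99 OR insured <= 0 → drop
parcel=X71: width_cm < 99 OR insured <= 0 → drop
parcel=X81: width_cm < 99 OR insured <= 0 → drop
parcel=X83: width_cm < 99 OR insured <= 0 → drop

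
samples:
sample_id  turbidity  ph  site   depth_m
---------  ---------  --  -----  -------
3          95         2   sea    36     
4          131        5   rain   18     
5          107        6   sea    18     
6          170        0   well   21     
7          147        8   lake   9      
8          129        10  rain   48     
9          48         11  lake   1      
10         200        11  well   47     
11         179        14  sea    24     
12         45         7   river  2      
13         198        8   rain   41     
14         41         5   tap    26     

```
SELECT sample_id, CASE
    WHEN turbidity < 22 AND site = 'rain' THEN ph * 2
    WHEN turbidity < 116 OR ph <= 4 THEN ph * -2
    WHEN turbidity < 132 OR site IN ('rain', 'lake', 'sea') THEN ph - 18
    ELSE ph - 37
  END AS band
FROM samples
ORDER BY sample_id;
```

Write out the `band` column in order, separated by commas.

-4, -13, -12, 0, -10, -8, -22, -26, -4, -14, -10, -10

sample_id=3: turbidity < 116 OR ph <= 4 → -4
sample_id=4: turbidity < 132 OR site IN ('rain', 'lake', 'sea') → -13
sample_id=5: turbidity < 116 OR ph <= 4 → -12
sample_id=6: turbidity < 116 OR ph <= 4 → 0
sample_id=7: turbidity < 132 OR site IN ('rain', 'lake', 'sea') → -10
sample_id=8: turbidity < 132 OR site IN ('rain', 'lake', 'sea') → -8
sample_id=9: turbidity < 116 OR ph <= 4 → -22
sample_id=10: ELSE → -26
sample_id=11: turbidity < 132 OR site IN ('rain', 'lake', 'sea') → -4
sample_id=12: turbidity < 116 OR ph <= 4 → -14
sample_id=13: turbidity < 132 OR site IN ('rain', 'lake', 'sea') → -10
sample_id=14: turbidity < 116 OR ph <= 4 → -10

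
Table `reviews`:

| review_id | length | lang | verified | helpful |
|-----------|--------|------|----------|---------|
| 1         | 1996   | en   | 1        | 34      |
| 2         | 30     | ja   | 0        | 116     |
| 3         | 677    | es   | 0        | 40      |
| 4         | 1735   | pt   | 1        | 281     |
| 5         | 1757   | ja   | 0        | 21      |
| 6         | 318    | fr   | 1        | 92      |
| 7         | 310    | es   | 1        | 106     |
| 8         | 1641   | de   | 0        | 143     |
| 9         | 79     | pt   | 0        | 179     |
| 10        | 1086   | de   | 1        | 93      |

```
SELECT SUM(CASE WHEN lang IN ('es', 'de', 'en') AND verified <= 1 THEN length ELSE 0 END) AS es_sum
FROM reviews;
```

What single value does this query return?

5710

review_id=1: ✓ → 1996
review_id=2: ✗
review_id=3: ✓ → 677
review_id=4: ✗
review_id=5: ✗
review_id=6: ✗
review_id=7: ✓ → 310
review_id=8: ✓ → 1641
review_id=9: ✗
review_id=10: ✓ → 1086
es_sum = 1996 + 677 + 310 + 1641 + 1086 = 5710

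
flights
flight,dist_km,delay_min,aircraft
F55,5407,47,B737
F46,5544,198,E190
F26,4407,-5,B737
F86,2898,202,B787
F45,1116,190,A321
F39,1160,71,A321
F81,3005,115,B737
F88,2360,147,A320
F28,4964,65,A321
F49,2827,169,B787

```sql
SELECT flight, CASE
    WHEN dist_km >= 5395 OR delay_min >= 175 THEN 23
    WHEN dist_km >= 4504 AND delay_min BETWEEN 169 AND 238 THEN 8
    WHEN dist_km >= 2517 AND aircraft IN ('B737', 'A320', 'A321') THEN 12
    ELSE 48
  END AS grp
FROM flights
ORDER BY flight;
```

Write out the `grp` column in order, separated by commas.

flight=F26: dist_km >= 2517 AND aircraft IN ('B737', 'A320', 'A321') → 12
flight=F28: dist_km >= 2517 AND aircraft IN ('B737', 'A320', 'A321') → 12
flight=F39: ELSE → 48
flight=F45: dist_km >= 5395 OR delay_min >= 175 → 23
flight=F46: dist_km >= 5395 OR delay_min >= 175 → 23
flight=F49: ELSE → 48
flight=F55: dist_km >= 5395 OR delay_min >= 175 → 23
flight=F81: dist_km >= 2517 AND aircraft IN ('B737', 'A320', 'A321') → 12
flight=F86: dist_km >= 5395 OR delay_min >= 175 → 23
flight=F88: ELSE → 48

12, 12, 48, 23, 23, 48, 23, 12, 23, 48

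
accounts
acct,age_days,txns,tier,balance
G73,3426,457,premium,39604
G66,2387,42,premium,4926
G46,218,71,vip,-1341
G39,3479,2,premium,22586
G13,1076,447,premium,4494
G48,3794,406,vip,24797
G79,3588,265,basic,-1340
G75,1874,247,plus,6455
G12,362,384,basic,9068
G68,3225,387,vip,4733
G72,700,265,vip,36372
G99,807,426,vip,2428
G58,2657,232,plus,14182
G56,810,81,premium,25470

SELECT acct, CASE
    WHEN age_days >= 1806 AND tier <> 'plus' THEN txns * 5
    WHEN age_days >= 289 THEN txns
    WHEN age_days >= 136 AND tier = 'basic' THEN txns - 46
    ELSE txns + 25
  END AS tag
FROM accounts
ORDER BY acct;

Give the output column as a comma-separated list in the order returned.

384, 447, 10, 96, 2030, 81, 232, 210, 1935, 265, 2285, 247, 1325, 426

acct=G12: age_days >= 289 → 384
acct=G13: age_days >= 289 → 447
acct=G39: age_days >= 1806 AND tier <> 'plus' → 10
acct=G46: ELSE → 96
acct=G48: age_days >= 1806 AND tier <> 'plus' → 2030
acct=G56: age_days >= 289 → 81
acct=G58: age_days >= 289 → 232
acct=G66: age_days >= 1806 AND tier <> 'plus' → 210
acct=G68: age_days >= 1806 AND tier <> 'plus' → 1935
acct=G72: age_days >= 289 → 265
acct=G73: age_days >= 1806 AND tier <> 'plus' → 2285
acct=G75: age_days >= 289 → 247
acct=G79: age_days >= 1806 AND tier <> 'plus' → 1325
acct=G99: age_days >= 289 → 426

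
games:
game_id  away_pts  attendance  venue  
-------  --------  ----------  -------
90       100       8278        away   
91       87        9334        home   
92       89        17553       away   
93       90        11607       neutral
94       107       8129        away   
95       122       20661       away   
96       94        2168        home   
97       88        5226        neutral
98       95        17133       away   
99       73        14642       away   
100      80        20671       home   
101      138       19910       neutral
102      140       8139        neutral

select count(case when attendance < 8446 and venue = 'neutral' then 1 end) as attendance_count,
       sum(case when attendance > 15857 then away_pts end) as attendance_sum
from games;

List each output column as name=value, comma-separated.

[attendance_count: attendance < 8446 and venue = 'neutral']
game_id=90: ✗
game_id=91: ✗
game_id=92: ✗
game_id=93: ✗
game_id=94: ✗
game_id=95: ✗
game_id=96: ✗
game_id=97: ✓ → 1
game_id=98: ✗
game_id=99: ✗
game_id=100: ✗
game_id=101: ✗
game_id=102: ✓ → 1
attendance_count = COUNT(1, 1) = 2
—
[attendance_sum: attendance > 15857]
game_id=90: ✗
game_id=91: ✗
game_id=92: ✓ → 89
game_id=93: ✗
game_id=94: ✗
game_id=95: ✓ → 122
game_id=96: ✗
game_id=97: ✗
game_id=98: ✓ → 95
game_id=99: ✗
game_id=100: ✓ → 80
game_id=101: ✓ → 138
game_id=102: ✗
attendance_sum = 89 + 122 + 95 + 80 + 138 = 524

attendance_count=2, attendance_sum=524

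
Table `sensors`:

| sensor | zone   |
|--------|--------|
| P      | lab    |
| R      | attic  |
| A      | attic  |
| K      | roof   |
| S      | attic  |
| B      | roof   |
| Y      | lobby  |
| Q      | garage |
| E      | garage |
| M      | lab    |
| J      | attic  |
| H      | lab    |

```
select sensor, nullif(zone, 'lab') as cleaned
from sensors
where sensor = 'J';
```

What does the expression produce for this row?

attic

sensor = J: zone=attic.
zone=attic vs lab: differ → attic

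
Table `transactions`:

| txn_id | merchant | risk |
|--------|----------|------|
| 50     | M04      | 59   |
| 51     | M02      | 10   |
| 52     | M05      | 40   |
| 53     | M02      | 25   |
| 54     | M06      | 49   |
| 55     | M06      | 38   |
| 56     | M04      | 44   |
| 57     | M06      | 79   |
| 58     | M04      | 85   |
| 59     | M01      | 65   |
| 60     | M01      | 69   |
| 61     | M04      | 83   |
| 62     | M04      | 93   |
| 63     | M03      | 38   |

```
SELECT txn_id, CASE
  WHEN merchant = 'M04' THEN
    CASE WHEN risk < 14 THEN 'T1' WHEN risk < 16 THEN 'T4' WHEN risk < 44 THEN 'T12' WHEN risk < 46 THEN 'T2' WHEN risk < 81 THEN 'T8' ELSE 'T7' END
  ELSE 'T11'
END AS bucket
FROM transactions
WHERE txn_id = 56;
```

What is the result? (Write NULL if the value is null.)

txn_id = 56: merchant=M04, risk=44.
merchant='M04' → inner[risk < 46] → T2

T2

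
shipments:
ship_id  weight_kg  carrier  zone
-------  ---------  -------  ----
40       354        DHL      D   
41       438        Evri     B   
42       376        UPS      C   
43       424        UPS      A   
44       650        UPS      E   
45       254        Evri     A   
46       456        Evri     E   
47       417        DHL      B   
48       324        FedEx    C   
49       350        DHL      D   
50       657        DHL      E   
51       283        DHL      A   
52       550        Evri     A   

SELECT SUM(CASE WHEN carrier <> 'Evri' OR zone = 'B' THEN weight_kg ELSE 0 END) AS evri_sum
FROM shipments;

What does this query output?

4273

ship_id=40: ✓ → 354
ship_id=41: ✓ → 438
ship_id=42: ✓ → 376
ship_id=43: ✓ → 424
ship_id=44: ✓ → 650
ship_id=45: ✗
ship_id=46: ✗
ship_id=47: ✓ → 417
ship_id=48: ✓ → 324
ship_id=49: ✓ → 350
ship_id=50: ✓ → 657
ship_id=51: ✓ → 283
ship_id=52: ✗
evri_sum = 354 + 438 + 376 + 424 + 650 + 417 + 324 + 350 + 657 + 283 = 4273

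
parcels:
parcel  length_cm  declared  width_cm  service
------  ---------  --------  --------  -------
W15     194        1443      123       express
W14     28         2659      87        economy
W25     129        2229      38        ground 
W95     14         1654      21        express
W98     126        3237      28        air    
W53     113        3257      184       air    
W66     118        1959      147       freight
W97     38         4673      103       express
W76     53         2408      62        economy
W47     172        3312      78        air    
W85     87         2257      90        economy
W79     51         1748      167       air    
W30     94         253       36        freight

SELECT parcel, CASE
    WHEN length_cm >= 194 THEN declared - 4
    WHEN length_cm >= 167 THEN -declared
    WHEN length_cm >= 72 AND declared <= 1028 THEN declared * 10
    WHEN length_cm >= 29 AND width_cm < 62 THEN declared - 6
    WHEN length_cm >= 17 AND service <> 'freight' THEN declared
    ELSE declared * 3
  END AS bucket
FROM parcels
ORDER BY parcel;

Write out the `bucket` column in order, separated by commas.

parcel=W14: length_cm >= 17 AND service <> 'freight' → 2659
parcel=W15: length_cm >= 194 → 1439
parcel=W25: length_cm >= 29 AND width_cm < 62 → 2223
parcel=W30: length_cm >= 72 AND declared <= 1028 → 2530
parcel=W47: length_cm >= 167 → -3312
parcel=W53: length_cm >= 17 AND service <> 'freight' → 3257
parcel=W66: ELSE → 5877
parcel=W76: length_cm >= 17 AND service <> 'freight' → 2408
parcel=W79: length_cm >= 17 AND service <> 'freight' → 1748
parcel=W85: length_cm >= 17 AND service <> 'freight' → 2257
parcel=W95: ELSE → 4962
parcel=W97: length_cm >= 17 AND service <> 'freight' → 4673
parcel=W98: length_cm >= 29 AND width_cm < 62 → 3231

2659, 1439, 2223, 2530, -3312, 3257, 5877, 2408, 1748, 2257, 4962, 4673, 3231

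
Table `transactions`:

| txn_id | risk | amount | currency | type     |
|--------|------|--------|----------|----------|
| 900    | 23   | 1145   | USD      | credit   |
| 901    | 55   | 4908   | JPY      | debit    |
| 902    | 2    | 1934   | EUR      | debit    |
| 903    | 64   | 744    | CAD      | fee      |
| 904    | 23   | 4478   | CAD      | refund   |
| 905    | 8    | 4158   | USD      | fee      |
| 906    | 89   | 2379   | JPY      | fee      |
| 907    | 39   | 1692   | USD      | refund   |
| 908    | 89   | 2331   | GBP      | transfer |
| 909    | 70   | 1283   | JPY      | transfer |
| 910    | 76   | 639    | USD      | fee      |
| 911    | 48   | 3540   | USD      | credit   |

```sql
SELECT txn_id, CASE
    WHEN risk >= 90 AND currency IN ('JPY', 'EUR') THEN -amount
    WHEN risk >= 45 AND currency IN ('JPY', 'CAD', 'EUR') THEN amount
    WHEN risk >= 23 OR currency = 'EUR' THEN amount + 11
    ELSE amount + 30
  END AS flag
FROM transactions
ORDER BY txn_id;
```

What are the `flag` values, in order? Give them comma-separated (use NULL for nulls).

txn_id=900: risk >= 23 OR currency = 'EUR' → 1156
txn_id=901: risk >= 45 AND currency IN ('JPY', 'CAD', 'EUR') → 4908
txn_id=902: risk >= 23 OR currency = 'EUR' → 1945
txn_id=903: risk >= 45 AND currency IN ('JPY', 'CAD', 'EUR') → 744
txn_id=904: risk >= 23 OR currency = 'EUR' → 4489
txn_id=905: ELSE → 4188
txn_id=906: risk >= 45 AND currency IN ('JPY', 'CAD', 'EUR') → 2379
txn_id=907: risk >= 23 OR currency = 'EUR' → 1703
txn_id=908: risk >= 23 OR currency = 'EUR' → 2342
txn_id=909: risk >= 45 AND currency IN ('JPY', 'CAD', 'EUR') → 1283
txn_id=910: risk >= 23 OR currency = 'EUR' → 650
txn_id=911: risk >= 23 OR currency = 'EUR' → 3551

1156, 4908, 1945, 744, 4489, 4188, 2379, 1703, 2342, 1283, 650, 3551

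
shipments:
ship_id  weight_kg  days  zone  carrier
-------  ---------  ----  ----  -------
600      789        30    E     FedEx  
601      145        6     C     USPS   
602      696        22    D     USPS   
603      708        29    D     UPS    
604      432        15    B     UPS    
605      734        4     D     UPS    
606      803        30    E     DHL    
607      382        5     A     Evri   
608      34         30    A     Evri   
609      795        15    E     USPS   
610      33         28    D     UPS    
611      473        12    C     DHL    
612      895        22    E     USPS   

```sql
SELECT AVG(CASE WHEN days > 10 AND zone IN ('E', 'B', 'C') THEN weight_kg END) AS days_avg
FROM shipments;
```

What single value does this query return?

697.8333333333

ship_id=600: ✓ → 789
ship_id=601: ✗
ship_id=602: ✗
ship_id=603: ✗
ship_id=604: ✓ → 432
ship_id=605: ✗
ship_id=606: ✓ → 803
ship_id=607: ✗
ship_id=608: ✗
ship_id=609: ✓ → 795
ship_id=610: ✗
ship_id=611: ✓ → 473
ship_id=612: ✓ → 895
days_avg = (789 + 432 + 803 + 795 + 473 + 895) / 6 = 697.8333333333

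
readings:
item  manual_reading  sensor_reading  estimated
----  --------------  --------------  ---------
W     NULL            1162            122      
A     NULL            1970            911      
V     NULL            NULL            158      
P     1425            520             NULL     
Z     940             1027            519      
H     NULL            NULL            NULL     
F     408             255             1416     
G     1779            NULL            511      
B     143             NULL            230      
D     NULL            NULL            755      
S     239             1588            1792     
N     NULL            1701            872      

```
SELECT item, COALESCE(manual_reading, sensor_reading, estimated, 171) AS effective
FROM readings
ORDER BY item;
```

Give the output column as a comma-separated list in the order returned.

item=A: manual_reading=NULL, sensor_reading=1970 → 1970
item=B: manual_reading=143 → 143
item=D: manual_reading=NULL, sensor_reading=NULL, estimated=755 → 755
item=F: manual_reading=408 → 408
item=G: manual_reading=1779 → 1779
item=H: manual_reading=NULL, sensor_reading=NULL, estimated=NULL, → literal 171 → 171
item=N: manual_reading=NULL, sensor_reading=1701 → 1701
item=P: manual_reading=1425 → 1425
item=S: manual_reading=239 → 239
item=V: manual_reading=NULL, sensor_reading=NULL, estimated=158 → 158
item=W: manual_reading=NULL, sensor_reading=1162 → 1162
item=Z: manual_reading=940 → 940

1970, 143, 755, 408, 1779, 171, 1701, 1425, 239, 158, 1162, 940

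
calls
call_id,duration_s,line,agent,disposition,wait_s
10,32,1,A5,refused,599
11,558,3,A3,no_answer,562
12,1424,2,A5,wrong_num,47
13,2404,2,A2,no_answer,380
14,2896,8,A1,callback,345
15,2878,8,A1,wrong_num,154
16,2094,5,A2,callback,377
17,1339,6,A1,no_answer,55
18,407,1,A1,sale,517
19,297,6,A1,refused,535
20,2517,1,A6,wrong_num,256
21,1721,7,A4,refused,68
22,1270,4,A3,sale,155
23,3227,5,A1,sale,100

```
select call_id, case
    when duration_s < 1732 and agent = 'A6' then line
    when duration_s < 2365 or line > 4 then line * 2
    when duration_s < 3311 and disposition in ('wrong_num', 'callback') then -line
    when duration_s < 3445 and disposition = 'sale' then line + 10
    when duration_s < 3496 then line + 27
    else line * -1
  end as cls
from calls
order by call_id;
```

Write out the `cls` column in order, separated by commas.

call_id=10: duration_s < 2365 or line > 4 → 2
call_id=11: duration_s < 2365 or line > 4 → 6
call_id=12: duration_s < 2365 or line > 4 → 4
call_id=13: duration_s < 3496 → 29
call_id=14: duration_s < 2365 or line > 4 → 16
call_id=15: duration_s < 2365 or line > 4 → 16
call_id=16: duration_s < 2365 or line > 4 → 10
call_id=17: duration_s < 2365 or line > 4 → 12
call_id=18: duration_s < 2365 or line > 4 → 2
call_id=19: duration_s < 2365 or line > 4 → 12
call_id=20: duration_s < 3311 and disposition in ('wrong_num', 'callback') → -1
call_id=21: duration_s < 2365 or line > 4 → 14
call_id=22: duration_s < 2365 or line > 4 → 8
call_id=23: duration_s < 2365 or line > 4 → 10

2, 6, 4, 29, 16, 16, 10, 12, 2, 12, -1, 14, 8, 10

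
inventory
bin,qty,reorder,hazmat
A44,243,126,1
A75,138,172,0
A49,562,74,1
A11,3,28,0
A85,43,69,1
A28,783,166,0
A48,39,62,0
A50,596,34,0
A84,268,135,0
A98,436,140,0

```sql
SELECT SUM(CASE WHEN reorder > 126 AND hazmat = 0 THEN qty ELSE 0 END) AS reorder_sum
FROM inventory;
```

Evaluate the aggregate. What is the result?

1625

bin=A44: ✗
bin=A75: ✓ → 138
bin=A49: ✗
bin=A11: ✗
bin=A85: ✗
bin=A28: ✓ → 783
bin=A48: ✗
bin=A50: ✗
bin=A84: ✓ → 268
bin=A98: ✓ → 436
reorder_sum = 138 + 783 + 268 + 436 = 1625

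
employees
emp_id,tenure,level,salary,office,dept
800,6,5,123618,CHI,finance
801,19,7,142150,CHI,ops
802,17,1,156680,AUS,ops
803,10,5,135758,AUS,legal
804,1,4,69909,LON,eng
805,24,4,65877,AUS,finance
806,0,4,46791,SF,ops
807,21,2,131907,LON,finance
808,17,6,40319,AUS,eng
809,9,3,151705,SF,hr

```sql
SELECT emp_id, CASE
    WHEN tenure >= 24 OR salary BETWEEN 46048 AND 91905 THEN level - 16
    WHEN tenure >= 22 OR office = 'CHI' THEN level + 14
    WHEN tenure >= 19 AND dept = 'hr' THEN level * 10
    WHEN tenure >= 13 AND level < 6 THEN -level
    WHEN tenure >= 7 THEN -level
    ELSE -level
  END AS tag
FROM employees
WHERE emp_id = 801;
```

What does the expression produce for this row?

21

emp_id = 801: tenure=19, level=7, salary=142150, office=CHI, dept=ops.
tenure >= 24 OR salary BETWEEN 46048 AND 91905 → false
tenure >= 22 OR office = 'CHI' → true → 21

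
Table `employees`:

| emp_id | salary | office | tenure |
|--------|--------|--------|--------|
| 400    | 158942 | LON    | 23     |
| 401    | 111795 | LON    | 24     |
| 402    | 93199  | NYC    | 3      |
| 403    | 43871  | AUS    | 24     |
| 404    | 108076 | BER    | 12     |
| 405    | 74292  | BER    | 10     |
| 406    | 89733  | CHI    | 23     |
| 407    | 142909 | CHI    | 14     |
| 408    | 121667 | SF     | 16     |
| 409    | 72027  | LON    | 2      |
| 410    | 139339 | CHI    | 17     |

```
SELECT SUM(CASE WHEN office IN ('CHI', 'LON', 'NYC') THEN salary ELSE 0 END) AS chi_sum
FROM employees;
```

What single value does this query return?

807944

emp_id=400: ✓ → 158942
emp_id=401: ✓ → 111795
emp_id=402: ✓ → 93199
emp_id=403: ✗
emp_id=404: ✗
emp_id=405: ✗
emp_id=406: ✓ → 89733
emp_id=407: ✓ → 142909
emp_id=408: ✗
emp_id=409: ✓ → 72027
emp_id=410: ✓ → 139339
chi_sum = 158942 + 111795 + 93199 + 89733 + 142909 + 72027 + 139339 = 807944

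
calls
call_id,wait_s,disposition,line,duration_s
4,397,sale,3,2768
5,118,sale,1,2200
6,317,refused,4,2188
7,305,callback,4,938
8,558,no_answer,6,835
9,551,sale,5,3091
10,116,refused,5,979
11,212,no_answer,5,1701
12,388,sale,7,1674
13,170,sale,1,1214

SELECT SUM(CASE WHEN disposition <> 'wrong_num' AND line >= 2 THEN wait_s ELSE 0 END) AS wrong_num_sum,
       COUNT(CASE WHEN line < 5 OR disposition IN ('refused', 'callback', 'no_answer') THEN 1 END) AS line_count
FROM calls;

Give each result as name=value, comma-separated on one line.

wrong_num_sum=2844, line_count=8

[wrong_num_sum: disposition <> 'wrong_num' AND line >= 2]
call_id=4: ✓ → 397
call_id=5: ✗
call_id=6: ✓ → 317
call_id=7: ✓ → 305
call_id=8: ✓ → 558
call_id=9: ✓ → 551
call_id=10: ✓ → 116
call_id=11: ✓ → 212
call_id=12: ✓ → 388
call_id=13: ✗
wrong_num_sum = 397 + 317 + 305 + 558 + 551 + 116 + 212 + 388 = 2844
—
[line_count: line < 5 OR disposition IN ('refused', 'callback', 'no_answer')]
call_id=4: ✓ → 1
call_id=5: ✓ → 1
call_id=6: ✓ → 1
call_id=7: ✓ → 1
call_id=8: ✓ → 1
call_id=9: ✗
call_id=10: ✓ → 1
call_id=11: ✓ → 1
call_id=12: ✗
call_id=13: ✓ → 1
line_count = COUNT(1, 1, 1, 1, 1, 1, 1, 1) = 8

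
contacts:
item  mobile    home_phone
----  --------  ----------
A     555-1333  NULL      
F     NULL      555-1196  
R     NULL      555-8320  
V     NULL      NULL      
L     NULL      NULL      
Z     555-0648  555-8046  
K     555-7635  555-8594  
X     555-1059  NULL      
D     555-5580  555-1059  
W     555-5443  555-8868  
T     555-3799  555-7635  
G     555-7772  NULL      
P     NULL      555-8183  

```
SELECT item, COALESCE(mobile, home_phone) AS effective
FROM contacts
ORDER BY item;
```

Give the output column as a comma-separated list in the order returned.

item=A: mobile=555-1333 → 555-1333
item=D: mobile=555-5580 → 555-5580
item=F: mobile=NULL, home_phone=555-1196 → 555-1196
item=G: mobile=555-7772 → 555-7772
item=K: mobile=555-7635 → 555-7635
item=L: mobile=NULL, home_phone=NULL (all NULL) → NULL
item=P: mobile=NULL, home_phone=555-8183 → 555-8183
item=R: mobile=NULL, home_phone=555-8320 → 555-8320
item=T: mobile=555-3799 → 555-3799
item=V: mobile=NULL, home_phone=NULL (all NULL) → NULL
item=W: mobile=555-5443 → 555-5443
item=X: mobile=555-1059 → 555-1059
item=Z: mobile=555-0648 → 555-0648

555-1333, 555-5580, 555-1196, 555-7772, 555-7635, NULL, 555-8183, 555-8320, 555-3799, NULL, 555-5443, 555-1059, 555-0648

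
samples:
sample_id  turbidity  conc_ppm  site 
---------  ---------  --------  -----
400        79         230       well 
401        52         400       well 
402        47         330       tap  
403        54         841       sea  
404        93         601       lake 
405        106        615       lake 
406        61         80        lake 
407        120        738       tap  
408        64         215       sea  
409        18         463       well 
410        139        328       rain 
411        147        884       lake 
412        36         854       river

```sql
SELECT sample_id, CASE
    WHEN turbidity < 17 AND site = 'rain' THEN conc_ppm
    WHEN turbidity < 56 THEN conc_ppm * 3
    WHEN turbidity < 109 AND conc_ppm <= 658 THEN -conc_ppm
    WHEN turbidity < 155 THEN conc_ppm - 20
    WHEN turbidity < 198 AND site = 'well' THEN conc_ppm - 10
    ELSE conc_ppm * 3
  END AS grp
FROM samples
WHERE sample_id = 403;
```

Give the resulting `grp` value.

2523

sample_id = 403: turbidity=54, conc_ppm=841, site=sea.
turbidity < 17 AND site = 'rain' → false
turbidity < 56 → true → 2523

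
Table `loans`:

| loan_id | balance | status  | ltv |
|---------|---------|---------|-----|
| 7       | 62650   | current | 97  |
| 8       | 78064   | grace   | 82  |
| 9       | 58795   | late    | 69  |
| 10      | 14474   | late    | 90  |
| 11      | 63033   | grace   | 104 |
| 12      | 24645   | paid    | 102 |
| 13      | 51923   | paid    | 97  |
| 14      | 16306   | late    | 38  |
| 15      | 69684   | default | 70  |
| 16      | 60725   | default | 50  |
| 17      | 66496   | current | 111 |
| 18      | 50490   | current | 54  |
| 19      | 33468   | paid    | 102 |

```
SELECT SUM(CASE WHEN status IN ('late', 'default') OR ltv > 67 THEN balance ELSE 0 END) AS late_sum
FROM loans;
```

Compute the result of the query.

600263

loan_id=7: ✓ → 62650
loan_id=8: ✓ → 78064
loan_id=9: ✓ → 58795
loan_id=10: ✓ → 14474
loan_id=11: ✓ → 63033
loan_id=12: ✓ → 24645
loan_id=13: ✓ → 51923
loan_id=14: ✓ → 16306
loan_id=15: ✓ → 69684
loan_id=16: ✓ → 60725
loan_id=17: ✓ → 66496
loan_id=18: ✗
loan_id=19: ✓ → 33468
late_sum = 62650 + 78064 + 58795 + 14474 + 63033 + 24645 + 51923 + 16306 + 69684 + 60725 + 66496 + 33468 = 600263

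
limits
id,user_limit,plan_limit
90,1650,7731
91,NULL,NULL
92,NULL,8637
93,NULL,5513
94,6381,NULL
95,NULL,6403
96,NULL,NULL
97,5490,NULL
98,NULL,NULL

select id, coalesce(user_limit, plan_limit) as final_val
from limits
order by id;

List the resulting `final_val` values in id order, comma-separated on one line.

1650, NULL, 8637, 5513, 6381, 6403, NULL, 5490, NULL

id=90: user_limit=1650 → 1650
id=91: user_limit=NULL, plan_limit=NULL (all NULL) → NULL
id=92: user_limit=NULL, plan_limit=8637 → 8637
id=93: user_limit=NULL, plan_limit=5513 → 5513
id=94: user_limit=6381 → 6381
id=95: user_limit=NULL, plan_limit=6403 → 6403
id=96: user_limit=NULL, plan_limit=NULL (all NULL) → NULL
id=97: user_limit=5490 → 5490
id=98: user_limit=NULL, plan_limit=NULL (all NULL) → NULL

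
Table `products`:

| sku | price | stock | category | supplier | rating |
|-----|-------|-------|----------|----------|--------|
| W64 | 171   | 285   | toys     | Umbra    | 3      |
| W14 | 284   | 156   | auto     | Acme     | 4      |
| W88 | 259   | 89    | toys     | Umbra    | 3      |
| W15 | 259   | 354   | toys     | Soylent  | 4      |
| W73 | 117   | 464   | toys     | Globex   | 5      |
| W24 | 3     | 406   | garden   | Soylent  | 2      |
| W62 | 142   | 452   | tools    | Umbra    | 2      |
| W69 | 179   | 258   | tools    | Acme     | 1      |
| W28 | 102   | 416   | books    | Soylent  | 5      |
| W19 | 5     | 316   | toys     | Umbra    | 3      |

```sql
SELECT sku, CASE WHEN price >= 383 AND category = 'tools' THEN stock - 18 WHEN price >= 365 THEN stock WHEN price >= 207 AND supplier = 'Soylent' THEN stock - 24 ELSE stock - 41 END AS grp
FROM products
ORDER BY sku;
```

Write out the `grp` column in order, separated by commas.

sku=W14: ELSE → 115
sku=W15: price >= 207 AND supplier = 'Soylent' → 330
sku=W19: ELSE → 275
sku=W24: ELSE → 365
sku=W28: ELSE → 375
sku=W62: ELSE → 411
sku=W64: ELSE → 244
sku=W69: ELSE → 217
sku=W73: ELSE → 423
sku=W88: ELSE → 48

115, 330, 275, 365, 375, 411, 244, 217, 423, 48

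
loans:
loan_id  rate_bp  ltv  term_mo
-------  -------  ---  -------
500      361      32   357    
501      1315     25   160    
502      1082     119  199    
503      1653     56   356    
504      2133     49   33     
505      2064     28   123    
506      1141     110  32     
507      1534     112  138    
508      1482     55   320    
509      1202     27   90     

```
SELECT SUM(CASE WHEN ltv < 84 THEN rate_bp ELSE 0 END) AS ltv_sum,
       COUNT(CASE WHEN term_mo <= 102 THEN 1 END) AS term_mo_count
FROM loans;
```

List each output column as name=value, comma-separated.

[ltv_sum: ltv < 84]
loan_id=500: ✓ → 361
loan_id=501: ✓ → 1315
loan_id=502: ✗
loan_id=503: ✓ → 1653
loan_id=504: ✓ → 2133
loan_id=505: ✓ → 2064
loan_id=506: ✗
loan_id=507: ✗
loan_id=508: ✓ → 1482
loan_id=509: ✓ → 1202
ltv_sum = 361 + 1315 + 1653 + 2133 + 2064 + 1482 + 1202 = 10210
—
[term_mo_count: term_mo <= 102]
loan_id=500: ✗
loan_id=501: ✗
loan_id=502: ✗
loan_id=503: ✗
loan_id=504: ✓ → 1
loan_id=505: ✗
loan_id=506: ✓ → 1
loan_id=507: ✗
loan_id=508: ✗
loan_id=509: ✓ → 1
term_mo_count = COUNT(1, 1, 1) = 3

ltv_sum=10210, term_mo_count=3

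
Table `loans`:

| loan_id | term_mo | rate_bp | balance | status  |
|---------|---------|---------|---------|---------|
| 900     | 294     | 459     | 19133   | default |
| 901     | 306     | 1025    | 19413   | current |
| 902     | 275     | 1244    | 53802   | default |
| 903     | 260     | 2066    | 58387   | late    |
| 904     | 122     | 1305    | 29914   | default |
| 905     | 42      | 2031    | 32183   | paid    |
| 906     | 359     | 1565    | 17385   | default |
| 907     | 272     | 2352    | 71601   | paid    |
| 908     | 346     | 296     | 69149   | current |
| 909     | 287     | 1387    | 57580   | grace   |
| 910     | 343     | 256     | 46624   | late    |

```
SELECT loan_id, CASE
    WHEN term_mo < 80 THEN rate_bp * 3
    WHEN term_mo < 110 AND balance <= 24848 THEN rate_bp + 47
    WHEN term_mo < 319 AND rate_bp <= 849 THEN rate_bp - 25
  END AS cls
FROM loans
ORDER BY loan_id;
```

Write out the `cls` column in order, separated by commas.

434, NULL, NULL, NULL, NULL, 6093, NULL, NULL, NULL, NULL, NULL

loan_id=900: term_mo < 319 AND rate_bp <= 849 → 434
loan_id=901: (no match → NULL) → NULL
loan_id=902: (no match → NULL) → NULL
loan_id=903: (no match → NULL) → NULL
loan_id=904: (no match → NULL) → NULL
loan_id=905: term_mo < 80 → 6093
loan_id=906: (no match → NULL) → NULL
loan_id=907: (no match → NULL) → NULL
loan_id=908: (no match → NULL) → NULL
loan_id=909: (no match → NULL) → NULL
loan_id=910: (no match → NULL) → NULL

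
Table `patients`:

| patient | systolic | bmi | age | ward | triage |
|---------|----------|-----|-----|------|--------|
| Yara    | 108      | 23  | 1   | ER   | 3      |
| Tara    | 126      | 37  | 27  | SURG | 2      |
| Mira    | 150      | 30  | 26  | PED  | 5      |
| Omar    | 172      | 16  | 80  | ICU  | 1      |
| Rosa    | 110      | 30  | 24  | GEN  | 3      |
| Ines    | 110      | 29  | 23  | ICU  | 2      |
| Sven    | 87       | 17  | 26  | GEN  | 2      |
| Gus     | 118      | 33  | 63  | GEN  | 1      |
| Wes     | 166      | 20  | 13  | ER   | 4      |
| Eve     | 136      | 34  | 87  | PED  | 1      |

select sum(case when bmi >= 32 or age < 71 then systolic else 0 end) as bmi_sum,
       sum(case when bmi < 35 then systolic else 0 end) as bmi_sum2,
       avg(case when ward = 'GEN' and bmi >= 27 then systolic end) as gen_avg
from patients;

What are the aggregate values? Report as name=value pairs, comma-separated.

[bmi_sum: bmi >= 32 or age < 71]
patient=Yara: ✓ → 108
patient=Tara: ✓ → 126
patient=Mira: ✓ → 150
patient=Omar: ✗
patient=Rosa: ✓ → 110
patient=Ines: ✓ → 110
patient=Sven: ✓ → 87
patient=Gus: ✓ → 118
patient=Wes: ✓ → 166
patient=Eve: ✓ → 136
bmi_sum = 108 + 126 + 150 + 110 + 110 + 87 + 118 + 166 + 136 = 1111
—
[bmi_sum2: bmi < 35]
patient=Yara: ✓ → 108
patient=Tara: ✗
patient=Mira: ✓ → 150
patient=Omar: ✓ → 172
patient=Rosa: ✓ → 110
patient=Ines: ✓ → 110
patient=Sven: ✓ → 87
patient=Gus: ✓ → 118
patient=Wes: ✓ → 166
patient=Eve: ✓ → 136
bmi_sum2 = 108 + 150 + 172 + 110 + 110 + 87 + 118 + 166 + 136 = 1157
—
[gen_avg: ward = 'GEN' and bmi >= 27]
patient=Yara: ✗
patient=Tara: ✗
patient=Mira: ✗
patient=Omar: ✗
patient=Rosa: ✓ → 110
patient=Ines: ✗
patient=Sven: ✗
patient=Gus: ✓ → 118
patient=Wes: ✗
patient=Eve: ✗
gen_avg = (110 + 118) / 2 = 114

bmi_sum=1111, bmi_sum2=1157, gen_avg=114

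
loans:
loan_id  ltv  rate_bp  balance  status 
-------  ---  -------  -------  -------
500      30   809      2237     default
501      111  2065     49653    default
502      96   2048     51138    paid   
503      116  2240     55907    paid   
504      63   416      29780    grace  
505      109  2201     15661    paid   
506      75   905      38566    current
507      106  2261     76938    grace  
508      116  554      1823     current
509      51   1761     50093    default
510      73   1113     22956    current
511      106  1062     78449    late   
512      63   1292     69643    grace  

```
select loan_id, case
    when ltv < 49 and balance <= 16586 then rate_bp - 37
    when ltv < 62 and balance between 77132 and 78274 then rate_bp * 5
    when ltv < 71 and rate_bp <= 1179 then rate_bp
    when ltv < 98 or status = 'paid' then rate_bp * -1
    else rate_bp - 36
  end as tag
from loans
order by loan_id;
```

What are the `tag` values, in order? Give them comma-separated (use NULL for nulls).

772, 2029, -2048, -2240, 416, -2201, -905, 2225, 518, -1761, -1113, 1026, -1292

loan_id=500: ltv < 49 and balance <= 16586 → 772
loan_id=501: ELSE → 2029
loan_id=502: ltv < 98 or status = 'paid' → -2048
loan_id=503: ltv < 98 or status = 'paid' → -2240
loan_id=504: ltv < 71 and rate_bp <= 1179 → 416
loan_id=505: ltv < 98 or status = 'paid' → -2201
loan_id=506: ltv < 98 or status = 'paid' → -905
loan_id=507: ELSE → 2225
loan_id=508: ELSE → 518
loan_id=509: ltv < 98 or status = 'paid' → -1761
loan_id=510: ltv < 98 or status = 'paid' → -1113
loan_id=511: ELSE → 1026
loan_id=512: ltv < 98 or status = 'paid' → -1292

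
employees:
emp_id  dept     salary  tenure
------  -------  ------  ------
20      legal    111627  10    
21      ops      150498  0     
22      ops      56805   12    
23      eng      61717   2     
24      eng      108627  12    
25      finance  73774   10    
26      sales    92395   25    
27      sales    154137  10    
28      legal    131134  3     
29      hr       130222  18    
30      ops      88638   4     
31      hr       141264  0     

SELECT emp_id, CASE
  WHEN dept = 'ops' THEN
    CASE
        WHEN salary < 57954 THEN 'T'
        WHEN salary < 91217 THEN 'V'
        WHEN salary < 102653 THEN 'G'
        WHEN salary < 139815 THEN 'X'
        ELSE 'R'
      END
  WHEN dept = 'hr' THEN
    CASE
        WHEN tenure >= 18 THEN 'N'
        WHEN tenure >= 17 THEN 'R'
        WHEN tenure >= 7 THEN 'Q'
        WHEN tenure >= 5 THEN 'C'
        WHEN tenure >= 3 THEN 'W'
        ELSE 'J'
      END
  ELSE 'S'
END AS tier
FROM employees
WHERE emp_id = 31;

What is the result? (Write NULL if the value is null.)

emp_id = 31: dept=hr, salary=141264, tenure=0.
dept='hr' → inner[ELSE] → J

J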